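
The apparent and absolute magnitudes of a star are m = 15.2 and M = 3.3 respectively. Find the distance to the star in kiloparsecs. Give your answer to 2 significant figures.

Distance modulus: m − M = 15.2 − (3.3) = 11.900
m − M = 5 log₁₀ d − 5
log₁₀ d = (m − M)/5 + 1 = 3.3800
d = 10^3.3800 = 2399 pc
= 2.399 kpc

d ≈ 2.4 kpc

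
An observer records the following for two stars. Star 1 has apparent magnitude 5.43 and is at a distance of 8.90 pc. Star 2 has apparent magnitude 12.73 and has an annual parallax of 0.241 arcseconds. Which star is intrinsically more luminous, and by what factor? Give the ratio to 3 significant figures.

Star 1 is more luminous, by a factor of 3830.

Star 1: M = m − 5 log₁₀ d + 5 = 5.43 − 5·0.9494 + 5 = 5.683
Star 2: d = 1/p = 1/0.241″ = 4.149 pc
Star 2: M = m − 5 log₁₀ d + 5 = 12.73 − 5·0.6180 + 5 = 14.640
ΔM = M_1 − M_2 = 5.683 − (14.640) = -8.957; smaller M is more luminous → Star 1.
L ratio = 10^(0.4 |ΔM|) = 10^3.583 = 3827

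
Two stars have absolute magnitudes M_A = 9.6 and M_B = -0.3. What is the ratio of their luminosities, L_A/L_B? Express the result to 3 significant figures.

ΔM = M_A − M_B = 9.9
L_A/L_B = 10^(−0.4 ΔM) = 10^-3.960 = 1.096×10^-4

L_A/L_B ≈ 1.10×10^-4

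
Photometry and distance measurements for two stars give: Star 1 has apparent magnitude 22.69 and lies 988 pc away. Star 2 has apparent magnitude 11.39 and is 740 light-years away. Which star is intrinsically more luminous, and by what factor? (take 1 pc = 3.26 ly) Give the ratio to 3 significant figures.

Star 1: M = m − 5 log₁₀ d + 5 = 22.69 − 5·2.9948 + 5 = 12.716
Star 2: d = 740 ly / 3.26 = 227.0 pc
Star 2: M = m − 5 log₁₀ d + 5 = 11.39 − 5·2.3560 + 5 = 4.610
ΔM = M_1 − M_2 = 12.716 − (4.610) = 8.106; smaller M is more luminous → Star 2.
L ratio = 10^(0.4 |ΔM|) = 10^3.243 = 1748

Star 2 is more luminous, by a factor of 1750.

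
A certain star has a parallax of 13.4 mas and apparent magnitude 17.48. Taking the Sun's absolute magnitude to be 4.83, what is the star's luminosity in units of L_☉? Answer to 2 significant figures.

d = 1/p = 1000/13.4 mas = 74.63 pc
M = m − 5 log₁₀ d + 5 = 17.48 − 5·1.8729 + 5 = 13.116
M − M_☉ = 13.116 − 4.83 = 8.286
L/L_☉ = 10^(−0.4 × 8.286) = 4.851×10^-4

L/L_☉ ≈ 4.9×10^-4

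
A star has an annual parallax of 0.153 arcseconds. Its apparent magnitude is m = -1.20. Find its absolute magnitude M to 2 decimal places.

d = 1/p = 1/0.153″ = 6.536 pc
5 log₁₀(d/10 pc) = 5 log₁₀(6.536) − 5 = -0.923
M = m − 5 log₁₀(d/10) = -1.20 + 0.923 = -0.277

M ≈ -0.28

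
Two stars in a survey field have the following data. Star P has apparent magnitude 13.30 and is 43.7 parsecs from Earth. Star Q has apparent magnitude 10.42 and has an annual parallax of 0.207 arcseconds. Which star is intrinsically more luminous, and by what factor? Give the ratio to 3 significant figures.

Star P is more luminous, by a factor of 5.77.

Star P: M = m − 5 log₁₀ d + 5 = 13.30 − 5·1.6405 + 5 = 10.098
Star Q: d = 1/p = 1/0.207″ = 4.831 pc
Star Q: M = m − 5 log₁₀ d + 5 = 10.42 − 5·0.6840 + 5 = 12.000
ΔM = M_P − M_Q = 10.098 − (12.000) = -1.902; smaller M is more luminous → Star P.
L ratio = 10^(0.4 |ΔM|) = 10^0.761 = 5.766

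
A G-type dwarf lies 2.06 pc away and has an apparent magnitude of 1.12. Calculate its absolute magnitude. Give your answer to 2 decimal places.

M ≈ 4.55

5 log₁₀(d/10 pc) = 5 log₁₀(2.060) − 5 = -3.431
M = m − 5 log₁₀(d/10) = 1.12 + 3.431 = 4.551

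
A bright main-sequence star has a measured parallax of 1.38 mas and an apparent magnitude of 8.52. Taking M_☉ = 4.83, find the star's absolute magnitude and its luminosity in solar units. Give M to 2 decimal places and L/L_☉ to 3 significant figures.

d = 1/p = 1000/1.38 mas = 724.6 pc
M = m − 5 log₁₀ d + 5 = 8.52 − 5·2.8601 + 5 = -0.781
M − M_☉ = -0.781 − 4.83 = -5.611
L/L_☉ = 10^(−0.4 × -5.611) = 175.5

M ≈ -0.78; L/L_☉ ≈ 175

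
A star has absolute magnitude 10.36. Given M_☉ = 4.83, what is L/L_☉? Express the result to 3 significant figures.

L/L_☉ ≈ 6.14×10^-3

M − M_☉ = 10.36 − 4.83 = 5.530
L/L_☉ = 10^(−0.4 (M − M_☉)) = 10^-2.212 = 6.138×10^-3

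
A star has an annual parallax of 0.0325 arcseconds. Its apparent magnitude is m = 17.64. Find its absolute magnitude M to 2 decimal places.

d = 1/p = 1/0.0325″ = 30.77 pc
5 log₁₀(d/10 pc) = 5 log₁₀(30.77) − 5 = 2.441
M = m − 5 log₁₀(d/10) = 17.64 − 2.441 = 15.199

M ≈ 15.20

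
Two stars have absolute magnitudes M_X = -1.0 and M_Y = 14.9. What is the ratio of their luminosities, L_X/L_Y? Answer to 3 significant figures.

ΔM = M_X − M_Y = -15.9
L_X/L_Y = 10^(−0.4 ΔM) = 10^6.360 = 2.291×10^6

L_X/L_Y ≈ 2.29×10^6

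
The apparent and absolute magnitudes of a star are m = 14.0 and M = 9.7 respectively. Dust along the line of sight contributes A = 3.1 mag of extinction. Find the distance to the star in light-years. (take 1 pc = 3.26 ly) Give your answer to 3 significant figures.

d ≈ 56.7 ly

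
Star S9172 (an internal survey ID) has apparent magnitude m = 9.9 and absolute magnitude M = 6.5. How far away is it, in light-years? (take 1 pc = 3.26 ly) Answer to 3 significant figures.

d ≈ 156 ly

μ = m − M = 3.400
m − M = 5 log₁₀ d − 5
log₁₀ d = (m − M)/5 + 1 = 1.6800
d = 10^1.6800 = 47.86 pc
= 156.0 ly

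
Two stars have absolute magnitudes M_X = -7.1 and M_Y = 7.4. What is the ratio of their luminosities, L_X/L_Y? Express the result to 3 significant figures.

ΔM = M_X − M_Y = -14.5
L_X/L_Y = 10^(−0.4 ΔM) = 10^5.800 = 631000

L_X/L_Y ≈ 631000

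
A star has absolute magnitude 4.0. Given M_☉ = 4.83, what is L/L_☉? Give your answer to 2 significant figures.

L/L_☉ ≈ 2.1

M − M_☉ = 4.0 − 4.83 = -0.830
L/L_☉ = 10^(−0.4 (M − M_☉)) = 10^0.332 = 2.148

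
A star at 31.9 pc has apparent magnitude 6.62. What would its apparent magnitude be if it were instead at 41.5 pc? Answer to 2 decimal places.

Flux ∝ 1/d², so Δm = 5 log₁₀(d₂/d₁) = 5 log₁₀(41.5/31.9) = 0.571
m₂ = m₁ + Δm = 6.62 + (0.571) = 7.191

m ≈ 7.19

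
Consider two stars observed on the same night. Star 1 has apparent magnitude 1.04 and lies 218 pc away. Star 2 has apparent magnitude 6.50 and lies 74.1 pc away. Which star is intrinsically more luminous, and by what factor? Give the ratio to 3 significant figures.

Star 1: M = m − 5 log₁₀ d + 5 = 1.04 − 5·2.3385 + 5 = -5.652
Star 2: M = m − 5 log₁₀ d + 5 = 6.50 − 5·1.8698 + 5 = 2.151
ΔM = M_1 − M_2 = -5.652 − (2.151) = -7.803; smaller M is more luminous → Star 1.
L ratio = 10^(0.4 |ΔM|) = 10^3.121 = 1322

Star 1 is more luminous, by a factor of 1320.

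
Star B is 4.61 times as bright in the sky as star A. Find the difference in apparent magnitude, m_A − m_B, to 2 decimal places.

m_A − m_B ≈ 1.66

Pogson: Δm = −2.5 log₁₀(ratio) = −2.5 log₁₀(4.61) = −2.5 × 0.6637 = -1.659
Star B is brighter so has the smaller magnitude: m_A − m_B is positive.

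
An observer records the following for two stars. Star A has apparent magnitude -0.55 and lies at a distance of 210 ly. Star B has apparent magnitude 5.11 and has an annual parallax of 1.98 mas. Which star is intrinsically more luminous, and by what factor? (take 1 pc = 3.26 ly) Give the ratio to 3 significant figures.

Star A is more luminous, by a factor of 2.99.

Star A: d = 210 ly / 3.26 = 64.42 pc
Star A: M = m − 5 log₁₀ d + 5 = -0.55 − 5·1.8090 + 5 = -4.595
Star B: p = 1.98 mas = 1.98×10^-3″ → d = 1/p = 505.1 pc
Star B: M = m − 5 log₁₀ d + 5 = 5.11 − 5·2.7033 + 5 = -3.407
ΔM = M_A − M_B = -4.595 − (-3.407) = -1.188; smaller M is more luminous → Star A.
L ratio = 10^(0.4 |ΔM|) = 10^0.475 = 2.988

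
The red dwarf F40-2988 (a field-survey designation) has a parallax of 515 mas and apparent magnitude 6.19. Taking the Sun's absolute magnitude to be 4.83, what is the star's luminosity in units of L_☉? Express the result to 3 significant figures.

L/L_☉ ≈ 0.0108

d = 1/p = 1000/515 mas = 1.942 pc
M = m − 5 log₁₀ d + 5 = 6.19 − 5·0.2882 + 5 = 9.749
M − M_☉ = 9.749 − 4.83 = 4.919
L/L_☉ = 10^(−0.4 × 4.919) = 0.01077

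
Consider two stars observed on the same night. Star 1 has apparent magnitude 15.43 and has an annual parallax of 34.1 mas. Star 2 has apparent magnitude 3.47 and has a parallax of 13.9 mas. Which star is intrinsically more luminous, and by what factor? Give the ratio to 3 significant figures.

Star 1: p = 34.1 mas = 0.0341″ → d = 1/p = 29.33 pc
Star 1: M = m − 5 log₁₀ d + 5 = 15.43 − 5·1.4672 + 5 = 13.094
Star 2: p = 13.9 mas = 0.0139″ → d = 1/p = 71.94 pc
Star 2: M = m − 5 log₁₀ d + 5 = 3.47 − 5·1.8570 + 5 = -0.815
ΔM = M_1 − M_2 = 13.094 − (-0.815) = 13.909; smaller M is more luminous → Star 2.
L ratio = 10^(0.4 |ΔM|) = 10^5.563 = 366000

Star 2 is more luminous, by a factor of 366000.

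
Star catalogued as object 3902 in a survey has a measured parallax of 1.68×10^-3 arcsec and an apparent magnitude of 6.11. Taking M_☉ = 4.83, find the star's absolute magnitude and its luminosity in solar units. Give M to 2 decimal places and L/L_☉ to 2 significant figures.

d = 1/p = 1/1.68×10^-3″ = 595.2 pc
M = m − 5 log₁₀ d + 5 = 6.11 − 5·2.7747 + 5 = -2.763
M − M_☉ = -2.763 − 4.83 = -7.593
L/L_☉ = 10^(−0.4 × -7.593) = 1090

M ≈ -2.76; L/L_☉ ≈ 1100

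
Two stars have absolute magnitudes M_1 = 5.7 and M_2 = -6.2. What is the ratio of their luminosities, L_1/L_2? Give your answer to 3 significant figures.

L_1/L_2 ≈ 1.74×10^-5

ΔM = M_1 − M_2 = 11.9
L_1/L_2 = 10^(−0.4 ΔM) = 10^-4.760 = 1.738×10^-5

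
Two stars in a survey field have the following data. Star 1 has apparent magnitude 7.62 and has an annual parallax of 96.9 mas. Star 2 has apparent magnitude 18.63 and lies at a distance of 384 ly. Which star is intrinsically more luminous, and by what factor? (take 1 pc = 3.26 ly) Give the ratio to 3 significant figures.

Star 1 is more luminous, by a factor of 195.

Star 1: p = 96.9 mas = 0.0969″ → d = 1/p = 10.32 pc
Star 1: M = m − 5 log₁₀ d + 5 = 7.62 − 5·1.0137 + 5 = 7.552
Star 2: d = 384 ly / 3.26 = 117.8 pc
Star 2: M = m − 5 log₁₀ d + 5 = 18.63 − 5·2.0711 + 5 = 13.274
ΔM = M_1 − M_2 = 7.552 − (13.274) = -5.723; smaller M is more luminous → Star 1.
L ratio = 10^(0.4 |ΔM|) = 10^2.289 = 194.6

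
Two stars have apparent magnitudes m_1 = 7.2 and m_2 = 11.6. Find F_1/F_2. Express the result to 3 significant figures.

Δm = 7.2 − (11.6) = -4.4
Flux ratio = 10^(−0.4 Δm) = 10^(−0.4 × -4.4) = 10^1.760 = 57.54

F_1/F_2 ≈ 57.5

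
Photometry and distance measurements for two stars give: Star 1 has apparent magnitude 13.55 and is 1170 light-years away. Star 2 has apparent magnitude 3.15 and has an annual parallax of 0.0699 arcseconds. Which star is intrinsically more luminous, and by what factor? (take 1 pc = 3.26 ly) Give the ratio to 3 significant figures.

Star 2 is more luminous, by a factor of 23.0.

Star 1: d = 1170 ly / 3.26 = 358.9 pc
Star 1: M = m − 5 log₁₀ d + 5 = 13.55 − 5·2.5550 + 5 = 5.775
Star 2: d = 1/p = 1/0.0699″ = 14.31 pc
Star 2: M = m − 5 log₁₀ d + 5 = 3.15 − 5·1.1555 + 5 = 2.372
ΔM = M_1 − M_2 = 5.775 − (2.372) = 3.403; smaller M is more luminous → Star 2.
L ratio = 10^(0.4 |ΔM|) = 10^1.361 = 22.97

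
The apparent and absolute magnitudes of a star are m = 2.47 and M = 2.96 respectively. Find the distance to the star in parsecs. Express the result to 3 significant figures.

Distance modulus: m − M = 2.47 − (2.96) = -0.490
m − M = 5 log₁₀ d − 5
log₁₀ d = (m − M)/5 + 1 = 0.9020
d = 10^0.9020 = 7.980 pc

d ≈ 7.98 pc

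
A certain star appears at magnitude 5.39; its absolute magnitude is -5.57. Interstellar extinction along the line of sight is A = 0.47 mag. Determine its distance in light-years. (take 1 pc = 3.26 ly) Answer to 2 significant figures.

m − M = 5 log₁₀(d/10 pc) + A  ⇒  5.39 − (-5.57) − 0.47 = 5 log₁₀(d/10)
10.490 = 5 log₁₀(d/10)
log₁₀ d = (m − M − A)/5 + 1 = 3.0980
d = 10^3.0980 = 1253 pc
= 4085 ly

d ≈ 4100 ly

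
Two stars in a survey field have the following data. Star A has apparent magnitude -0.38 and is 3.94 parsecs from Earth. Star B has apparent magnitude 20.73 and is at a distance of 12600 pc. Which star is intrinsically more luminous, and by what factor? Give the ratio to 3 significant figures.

Star A: M = m − 5 log₁₀ d + 5 = -0.38 − 5·0.5955 + 5 = 1.643
Star B: M = m − 5 log₁₀ d + 5 = 20.73 − 5·4.1004 + 5 = 5.228
ΔM = M_A − M_B = 1.643 − (5.228) = -3.586; smaller M is more luminous → Star A.
L ratio = 10^(0.4 |ΔM|) = 10^1.434 = 27.18

Star A is more luminous, by a factor of 27.2.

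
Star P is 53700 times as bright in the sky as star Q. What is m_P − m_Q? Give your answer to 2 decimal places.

Pogson: Δm = −2.5 log₁₀(ratio) = −2.5 log₁₀(53700) = −2.5 × 4.7300 = -11.825
Star P is brighter, so it has the smaller magnitude: the difference is negative.

m_P − m_Q ≈ -11.82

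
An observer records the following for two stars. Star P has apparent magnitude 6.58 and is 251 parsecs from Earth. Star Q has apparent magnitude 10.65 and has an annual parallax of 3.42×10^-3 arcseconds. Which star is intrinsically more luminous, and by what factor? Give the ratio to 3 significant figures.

Star P: M = m − 5 log₁₀ d + 5 = 6.58 − 5·2.3997 + 5 = -0.418
Star Q: d = 1/p = 1/3.42×10^-3″ = 292.4 pc
Star Q: M = m − 5 log₁₀ d + 5 = 10.65 − 5·2.4660 + 5 = 3.320
ΔM = M_P − M_Q = -0.418 − (3.320) = -3.738; smaller M is more luminous → Star P.
L ratio = 10^(0.4 |ΔM|) = 10^1.495 = 31.29

Star P is more luminous, by a factor of 31.3.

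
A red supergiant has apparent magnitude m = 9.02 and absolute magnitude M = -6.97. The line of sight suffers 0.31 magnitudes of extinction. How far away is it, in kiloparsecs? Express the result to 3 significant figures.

m − M = 5 log₁₀(d/10 pc) + A  ⇒  9.02 − (-6.97) − 0.31 = 5 log₁₀(d/10)
15.680 = 5 log₁₀(d/10)
log₁₀ d = (m − M − A)/5 + 1 = 4.1360
d = 10^4.1360 = 13680 pc
= 13.68 kpc

d ≈ 13.7 kpc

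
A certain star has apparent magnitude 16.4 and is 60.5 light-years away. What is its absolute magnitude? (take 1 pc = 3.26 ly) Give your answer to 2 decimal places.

M ≈ 15.06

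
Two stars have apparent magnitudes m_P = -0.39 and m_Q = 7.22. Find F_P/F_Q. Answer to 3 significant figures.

F_P/F_Q ≈ 1110

Magnitude difference = -7.61
Flux ratio = 10^(−0.4 Δm) = 10^(−0.4 × -7.61) = 10^3.044 = 1107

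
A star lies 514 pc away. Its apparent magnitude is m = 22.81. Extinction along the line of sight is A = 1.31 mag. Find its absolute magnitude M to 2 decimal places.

5 log₁₀(d/10 pc) = 5 log₁₀(514.0) − 5 = 8.555
M = m − 5 log₁₀(d/10) − A = 22.81 − 8.555 − 1.31 = 12.945

M ≈ 12.95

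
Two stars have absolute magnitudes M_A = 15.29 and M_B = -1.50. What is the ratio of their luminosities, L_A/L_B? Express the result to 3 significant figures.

ΔM = M_A − M_B = 16.79
L_A/L_B = 10^(−0.4 ΔM) = 10^-6.716 = 1.923×10^-7

L_A/L_B ≈ 1.92×10^-7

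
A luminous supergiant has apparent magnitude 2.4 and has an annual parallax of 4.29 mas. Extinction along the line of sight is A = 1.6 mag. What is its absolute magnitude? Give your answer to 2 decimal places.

M ≈ -6.04

p = 4.29 mas = 4.29×10^-3″ → d = 1/p = 233.1 pc
5 log₁₀(d/10 pc) = 5 log₁₀(233.1) − 5 = 6.838
M = m − 5 log₁₀(d/10) − A = 2.4 − 6.838 − 1.6 = -6.038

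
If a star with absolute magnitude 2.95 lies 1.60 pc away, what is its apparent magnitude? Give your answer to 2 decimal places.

m ≈ -1.03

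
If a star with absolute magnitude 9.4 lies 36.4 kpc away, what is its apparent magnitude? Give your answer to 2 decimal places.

d = 36.4 kpc = 36400 pc
m = M + 5 log₁₀ d − 5 = 9.4 + 5·4.5611 − 5 = 27.206

m ≈ 27.21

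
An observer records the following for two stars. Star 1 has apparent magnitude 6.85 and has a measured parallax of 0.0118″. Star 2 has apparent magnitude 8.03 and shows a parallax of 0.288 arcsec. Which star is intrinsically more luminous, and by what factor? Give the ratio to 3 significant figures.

Star 1: d = 1/p = 1/0.0118″ = 84.75 pc
Star 1: M = m − 5 log₁₀ d + 5 = 6.85 − 5·1.9281 + 5 = 2.209
Star 2: d = 1/p = 1/0.288″ = 3.472 pc
Star 2: M = m − 5 log₁₀ d + 5 = 8.03 − 5·0.5406 + 5 = 10.327
ΔM = M_1 − M_2 = 2.209 − (10.327) = -8.118; smaller M is more luminous → Star 1.
L ratio = 10^(0.4 |ΔM|) = 10^3.247 = 1766

Star 1 is more luminous, by a factor of 1770.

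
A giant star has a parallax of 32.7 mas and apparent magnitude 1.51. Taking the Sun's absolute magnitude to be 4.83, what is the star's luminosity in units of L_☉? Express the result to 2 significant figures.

d = 1/p = 1000/32.7 mas = 30.58 pc
M = m − 5 log₁₀ d + 5 = 1.51 − 5·1.4855 + 5 = -0.917
M − M_☉ = -0.917 − 4.83 = -5.747
L/L_☉ = 10^(−0.4 × -5.747) = 199.0

L/L_☉ ≈ 200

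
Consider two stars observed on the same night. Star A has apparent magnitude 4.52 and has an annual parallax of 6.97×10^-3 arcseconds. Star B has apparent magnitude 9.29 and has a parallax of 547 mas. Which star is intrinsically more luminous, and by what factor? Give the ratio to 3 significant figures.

Star A is more luminous, by a factor of 498000.

Star A: d = 1/p = 1/6.97×10^-3″ = 143.5 pc
Star A: M = m − 5 log₁₀ d + 5 = 4.52 − 5·2.1568 + 5 = -1.264
Star B: p = 547 mas = 0.547″ → d = 1/p = 1.828 pc
Star B: M = m − 5 log₁₀ d + 5 = 9.29 − 5·0.2620 + 5 = 12.980
ΔM = M_A − M_B = -1.264 − (12.980) = -14.244; smaller M is more luminous → Star A.
L ratio = 10^(0.4 |ΔM|) = 10^5.698 = 498300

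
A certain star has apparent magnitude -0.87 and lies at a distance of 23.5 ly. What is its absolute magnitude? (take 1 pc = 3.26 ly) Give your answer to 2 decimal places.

d = 23.5 ly / 3.26 = 7.209 pc
5 log₁₀(d/10 pc) = 5 log₁₀(7.209) − 5 = -0.711
M = m − 5 log₁₀(d/10) = -0.87 + 0.711 = -0.159

M ≈ -0.16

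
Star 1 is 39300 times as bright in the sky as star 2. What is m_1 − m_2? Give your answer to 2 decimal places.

m_1 − m_2 ≈ -11.49

Pogson: Δm = −2.5 log₁₀(ratio) = −2.5 log₁₀(39300) = −2.5 × 4.5944 = -11.486
Star 1 is brighter, so it has the smaller magnitude: the difference is negative.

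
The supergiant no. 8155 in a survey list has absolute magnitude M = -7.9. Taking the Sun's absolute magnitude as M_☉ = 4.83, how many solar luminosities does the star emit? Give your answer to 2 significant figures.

L/L_☉ ≈ 120000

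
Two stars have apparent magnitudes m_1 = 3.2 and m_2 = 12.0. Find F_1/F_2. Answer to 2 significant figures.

Δm = 3.2 − (12.0) = -8.8
Flux ratio = 10^(−0.4 Δm) = 10^(−0.4 × -8.8) = 10^3.520 = 3311

F_1/F_2 ≈ 3300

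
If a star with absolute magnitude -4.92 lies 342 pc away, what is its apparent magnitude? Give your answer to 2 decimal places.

m ≈ 2.75

m = M + 5 log₁₀ d − 5 = -4.92 + 5·2.5340 − 5 = 2.750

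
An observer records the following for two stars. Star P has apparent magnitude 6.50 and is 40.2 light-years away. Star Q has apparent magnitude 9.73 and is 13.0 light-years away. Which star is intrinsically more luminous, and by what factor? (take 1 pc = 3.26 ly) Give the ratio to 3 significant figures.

Star P is more luminous, by a factor of 187.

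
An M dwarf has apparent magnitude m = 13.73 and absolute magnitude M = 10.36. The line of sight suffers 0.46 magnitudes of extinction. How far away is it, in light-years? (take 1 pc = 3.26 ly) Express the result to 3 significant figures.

d ≈ 125 ly

m − M = 5 log₁₀(d/10 pc) + A  ⇒  13.73 − (10.36) − 0.46 = 5 log₁₀(d/10)
2.910 = 5 log₁₀(d/10)
log₁₀ d = (m − M − A)/5 + 1 = 1.5820
d = 10^1.5820 = 38.19 pc
= 124.5 ly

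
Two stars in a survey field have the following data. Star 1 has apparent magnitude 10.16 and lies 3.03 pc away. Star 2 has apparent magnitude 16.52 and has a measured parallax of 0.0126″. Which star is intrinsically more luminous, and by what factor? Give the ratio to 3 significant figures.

Star 1: M = m − 5 log₁₀ d + 5 = 10.16 − 5·0.4814 + 5 = 12.753
Star 2: d = 1/p = 1/0.0126″ = 79.37 pc
Star 2: M = m − 5 log₁₀ d + 5 = 16.52 − 5·1.8996 + 5 = 12.022
ΔM = M_1 − M_2 = 12.753 − (12.022) = 0.731; smaller M is more luminous → Star 2.
L ratio = 10^(0.4 |ΔM|) = 10^0.292 = 1.961

Star 2 is more luminous, by a factor of 1.96.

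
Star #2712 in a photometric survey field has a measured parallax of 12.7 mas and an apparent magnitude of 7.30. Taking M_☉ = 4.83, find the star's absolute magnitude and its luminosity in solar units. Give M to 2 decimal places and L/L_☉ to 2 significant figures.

M ≈ 2.82; L/L_☉ ≈ 6.4

d = 1/p = 1000/12.7 mas = 78.74 pc
M = m − 5 log₁₀ d + 5 = 7.30 − 5·1.8962 + 5 = 2.819
M − M_☉ = 2.819 − 4.83 = -2.011
L/L_☉ = 10^(−0.4 × -2.011) = 6.374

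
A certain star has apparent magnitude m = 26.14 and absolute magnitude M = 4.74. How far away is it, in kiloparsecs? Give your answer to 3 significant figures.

Distance modulus: m − M = 26.14 − (4.74) = 21.400
m − M = 5 log₁₀ d − 5
log₁₀ d = (m − M)/5 + 1 = 5.2800
d = 10^5.2800 = 190500 pc
= 190.5 kpc

d ≈ 191 kpc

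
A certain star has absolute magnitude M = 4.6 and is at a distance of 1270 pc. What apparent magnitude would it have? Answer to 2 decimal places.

m = M + 5 log₁₀ d − 5 = 4.6 + 5·3.1038 − 5 = 15.119

m ≈ 15.12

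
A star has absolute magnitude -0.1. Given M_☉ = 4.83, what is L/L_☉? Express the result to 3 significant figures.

L/L_☉ ≈ 93.8

M − M_☉ = -0.1 − 4.83 = -4.930
L/L_☉ = 10^(−0.4 (M − M_☉)) = 10^1.972 = 93.76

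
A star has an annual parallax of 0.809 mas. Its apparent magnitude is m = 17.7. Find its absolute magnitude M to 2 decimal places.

M ≈ 7.24

p = 0.809 mas = 8.09×10^-4″ → d = 1/p = 1236 pc
5 log₁₀(d/10 pc) = 5 log₁₀(1236) − 5 = 10.460
M = m − 5 log₁₀(d/10) = 17.7 − 10.460 = 7.240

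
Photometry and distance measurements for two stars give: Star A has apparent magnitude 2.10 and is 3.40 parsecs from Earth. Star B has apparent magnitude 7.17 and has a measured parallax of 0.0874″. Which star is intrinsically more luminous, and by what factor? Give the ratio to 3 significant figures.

Star A is more luminous, by a factor of 9.42.

Star A: M = m − 5 log₁₀ d + 5 = 2.10 − 5·0.5315 + 5 = 4.443
Star B: d = 1/p = 1/0.0874″ = 11.44 pc
Star B: M = m − 5 log₁₀ d + 5 = 7.17 − 5·1.0585 + 5 = 6.878
ΔM = M_A − M_B = 4.443 − (6.878) = -2.435; smaller M is more luminous → Star A.
L ratio = 10^(0.4 |ΔM|) = 10^0.974 = 9.418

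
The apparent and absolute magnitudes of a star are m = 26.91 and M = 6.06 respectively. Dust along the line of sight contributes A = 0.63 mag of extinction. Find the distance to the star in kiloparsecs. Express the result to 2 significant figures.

m − M = 5 log₁₀(d/10 pc) + A  ⇒  26.91 − (6.06) − 0.63 = 5 log₁₀(d/10)
20.220 = 5 log₁₀(d/10)
log₁₀ d = (m − M − A)/5 + 1 = 5.0440
d = 10^5.0440 = 110700 pc
= 110.7 kpc

d ≈ 110 kpc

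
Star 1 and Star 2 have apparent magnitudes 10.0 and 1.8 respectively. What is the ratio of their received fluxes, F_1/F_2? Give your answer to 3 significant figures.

F_1/F_2 ≈ 5.25×10^-4

Δm = 10.0 − (1.8) = 8.2
Flux ratio = 10^(−0.4 Δm) = 10^(−0.4 × 8.2) = 10^-3.280 = 5.248×10^-4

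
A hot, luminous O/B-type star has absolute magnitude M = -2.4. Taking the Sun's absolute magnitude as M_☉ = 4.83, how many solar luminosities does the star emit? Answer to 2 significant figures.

L/L_☉ ≈ 780

M − M_☉ = -2.4 − 4.83 = -7.230
L/L_☉ = 10^(−0.4 (M − M_☉)) = 10^2.892 = 779.8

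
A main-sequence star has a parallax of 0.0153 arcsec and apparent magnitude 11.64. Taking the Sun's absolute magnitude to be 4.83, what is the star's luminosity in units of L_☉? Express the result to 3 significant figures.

L/L_☉ ≈ 0.0807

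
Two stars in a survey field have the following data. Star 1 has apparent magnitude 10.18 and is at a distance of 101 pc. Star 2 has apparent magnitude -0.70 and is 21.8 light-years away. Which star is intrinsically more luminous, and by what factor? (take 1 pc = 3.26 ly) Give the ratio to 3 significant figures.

Star 2 is more luminous, by a factor of 98.6.

Star 1: M = m − 5 log₁₀ d + 5 = 10.18 − 5·2.0043 + 5 = 5.158
Star 2: d = 21.8 ly / 3.26 = 6.687 pc
Star 2: M = m − 5 log₁₀ d + 5 = -0.70 − 5·0.8252 + 5 = 0.174
ΔM = M_1 − M_2 = 5.158 − (0.174) = 4.985; smaller M is more luminous → Star 2.
L ratio = 10^(0.4 |ΔM|) = 10^1.994 = 98.59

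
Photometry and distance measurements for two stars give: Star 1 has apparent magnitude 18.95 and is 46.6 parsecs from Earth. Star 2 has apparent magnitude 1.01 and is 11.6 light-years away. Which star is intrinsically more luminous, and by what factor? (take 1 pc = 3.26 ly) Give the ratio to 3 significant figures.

Star 2 is more luminous, by a factor of 87400.

Star 1: M = m − 5 log₁₀ d + 5 = 18.95 − 5·1.6684 + 5 = 15.608
Star 2: d = 11.6 ly / 3.26 = 3.558 pc
Star 2: M = m − 5 log₁₀ d + 5 = 1.01 − 5·0.5512 + 5 = 3.254
ΔM = M_1 − M_2 = 15.608 − (3.254) = 12.354; smaller M is more luminous → Star 2.
L ratio = 10^(0.4 |ΔM|) = 10^4.942 = 87440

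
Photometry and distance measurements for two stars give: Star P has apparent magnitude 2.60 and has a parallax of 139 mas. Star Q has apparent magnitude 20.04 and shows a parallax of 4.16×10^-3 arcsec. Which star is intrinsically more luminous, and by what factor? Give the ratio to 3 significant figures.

Star P: p = 139 mas = 0.139″ → d = 1/p = 7.194 pc
Star P: M = m − 5 log₁₀ d + 5 = 2.60 − 5·0.8570 + 5 = 3.315
Star Q: d = 1/p = 1/4.16×10^-3″ = 240.4 pc
Star Q: M = m − 5 log₁₀ d + 5 = 20.04 − 5·2.3809 + 5 = 13.135
ΔM = M_P − M_Q = 3.315 − (13.135) = -9.820; smaller M is more luminous → Star P.
L ratio = 10^(0.4 |ΔM|) = 10^3.928 = 8475

Star P is more luminous, by a factor of 8480.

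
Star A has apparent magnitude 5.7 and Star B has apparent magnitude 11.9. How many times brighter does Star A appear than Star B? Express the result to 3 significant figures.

302

Δm = 5.7 − (11.9) = -6.2
Flux ratio = 10^(−0.4 Δm) = 10^(−0.4 × -6.2) = 10^2.480 = 302.0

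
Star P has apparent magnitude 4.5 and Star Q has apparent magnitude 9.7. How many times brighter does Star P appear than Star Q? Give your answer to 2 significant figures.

Δm = 4.5 − (9.7) = -5.2
Flux ratio = 10^(−0.4 Δm) = 10^(−0.4 × -5.2) = 10^2.080 = 120.2

120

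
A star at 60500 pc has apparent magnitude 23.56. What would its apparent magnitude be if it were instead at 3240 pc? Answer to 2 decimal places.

m ≈ 17.20

Flux ∝ 1/d², so Δm = 5 log₁₀(d₂/d₁) = 5 log₁₀(3240/60500) = -6.356
m₂ = m₁ + Δm = 23.56 + (-6.356) = 17.204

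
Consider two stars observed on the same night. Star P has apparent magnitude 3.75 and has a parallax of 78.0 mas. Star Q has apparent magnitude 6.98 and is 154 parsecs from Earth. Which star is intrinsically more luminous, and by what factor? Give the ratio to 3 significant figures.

Star Q is more luminous, by a factor of 7.37.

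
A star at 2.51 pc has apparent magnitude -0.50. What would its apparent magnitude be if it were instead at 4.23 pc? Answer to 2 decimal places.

m ≈ 0.63

Flux ∝ 1/d², so Δm = 5 log₁₀(d₂/d₁) = 5 log₁₀(4.23/2.51) = 1.133
m₂ = m₁ + Δm = -0.50 + (1.133) = 0.633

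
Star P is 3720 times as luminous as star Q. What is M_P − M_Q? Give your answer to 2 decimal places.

M_P − M_Q ≈ -8.93

Pogson: ΔM = −2.5 log₁₀(ratio) = −2.5 log₁₀(3720) = −2.5 × 3.5705 = -8.926
Star P is brighter, so it has the smaller magnitude: the difference is negative.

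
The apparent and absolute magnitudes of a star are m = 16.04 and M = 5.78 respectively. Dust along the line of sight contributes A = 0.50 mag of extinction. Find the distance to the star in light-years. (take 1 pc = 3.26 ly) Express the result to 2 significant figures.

m − M = 5 log₁₀(d/10 pc) + A  ⇒  16.04 − (5.78) − 0.50 = 5 log₁₀(d/10)
9.760 = 5 log₁₀(d/10)
log₁₀ d = (m − M − A)/5 + 1 = 2.9520
d = 10^2.9520 = 895.4 pc
= 2919 ly

d ≈ 2900 ly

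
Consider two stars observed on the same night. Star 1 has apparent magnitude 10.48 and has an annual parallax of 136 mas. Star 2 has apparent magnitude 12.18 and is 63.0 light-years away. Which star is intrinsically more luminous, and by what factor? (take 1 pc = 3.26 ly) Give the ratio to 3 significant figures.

Star 1: p = 136 mas = 0.136″ → d = 1/p = 7.353 pc
Star 1: M = m − 5 log₁₀ d + 5 = 10.48 − 5·0.8665 + 5 = 11.148
Star 2: d = 63.0 ly / 3.26 = 19.33 pc
Star 2: M = m − 5 log₁₀ d + 5 = 12.18 − 5·1.2861 + 5 = 10.749
ΔM = M_1 − M_2 = 11.148 − (10.749) = 0.398; smaller M is more luminous → Star 2.
L ratio = 10^(0.4 |ΔM|) = 10^0.159 = 1.443

Star 2 is more luminous, by a factor of 1.44.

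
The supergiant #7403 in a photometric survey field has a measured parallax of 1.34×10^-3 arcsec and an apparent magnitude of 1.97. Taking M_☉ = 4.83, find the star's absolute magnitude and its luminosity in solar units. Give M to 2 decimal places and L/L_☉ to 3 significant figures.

M ≈ -7.39; L/L_☉ ≈ 77600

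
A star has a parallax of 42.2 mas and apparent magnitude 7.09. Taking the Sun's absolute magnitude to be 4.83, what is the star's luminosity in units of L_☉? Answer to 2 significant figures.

d = 1/p = 1000/42.2 mas = 23.70 pc
M = m − 5 log₁₀ d + 5 = 7.09 − 5·1.3747 + 5 = 5.217
M − M_☉ = 5.217 − 4.83 = 0.387
L/L_☉ = 10^(−0.4 × 0.387) = 0.7004

L/L_☉ ≈ 0.70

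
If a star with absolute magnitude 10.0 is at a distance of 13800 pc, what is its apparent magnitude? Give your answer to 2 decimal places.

m ≈ 25.70

m = M + 5 log₁₀ d − 5 = 10.0 + 5·4.1399 − 5 = 25.699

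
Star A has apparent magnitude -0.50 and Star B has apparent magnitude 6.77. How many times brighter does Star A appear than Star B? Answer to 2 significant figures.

810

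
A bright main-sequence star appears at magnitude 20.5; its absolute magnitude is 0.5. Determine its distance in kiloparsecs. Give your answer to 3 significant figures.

d ≈ 100 kpc

Distance modulus: m − M = 20.5 − (0.5) = 20.000
m − M = 5 log₁₀ d − 5
log₁₀ d = (m − M)/5 + 1 = 5.0000
d = 10^5.0000 = 100000 pc
= 100.0 kpc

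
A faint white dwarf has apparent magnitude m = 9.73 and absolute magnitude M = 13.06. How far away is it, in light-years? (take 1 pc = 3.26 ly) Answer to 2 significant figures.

μ = m − M = -3.330
m − M = 5 log₁₀ d − 5
log₁₀ d = (m − M)/5 + 1 = 0.3340
d = 10^0.3340 = 2.158 pc
= 7.034 ly

d ≈ 7.0 ly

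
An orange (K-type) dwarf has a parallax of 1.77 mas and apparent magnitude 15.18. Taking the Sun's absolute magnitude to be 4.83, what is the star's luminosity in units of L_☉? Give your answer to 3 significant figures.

L/L_☉ ≈ 0.231

d = 1/p = 1000/1.77 mas = 565.0 pc
M = m − 5 log₁₀ d + 5 = 15.18 − 5·2.7520 + 5 = 6.420
M − M_☉ = 6.420 − 4.83 = 1.590
L/L_☉ = 10^(−0.4 × 1.590) = 0.2312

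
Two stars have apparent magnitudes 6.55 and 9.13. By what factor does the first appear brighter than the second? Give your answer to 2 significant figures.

11

Δm = 6.55 − (9.13) = -2.58
Flux ratio = 10^(−0.4 Δm) = 10^(−0.4 × -2.58) = 10^1.032 = 10.76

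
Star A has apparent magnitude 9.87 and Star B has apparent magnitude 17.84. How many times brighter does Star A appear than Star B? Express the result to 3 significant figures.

1540

Magnitude difference = -7.97
Flux ratio = 10^(−0.4 Δm) = 10^(−0.4 × -7.97) = 10^3.188 = 1542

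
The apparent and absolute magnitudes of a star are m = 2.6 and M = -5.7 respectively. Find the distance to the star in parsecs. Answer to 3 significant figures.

d ≈ 457 pc

Distance modulus: m − M = 2.6 − (-5.7) = 8.300
m − M = 5 log₁₀ d − 5
log₁₀ d = (m − M)/5 + 1 = 2.6600
d = 10^2.6600 = 457.1 pc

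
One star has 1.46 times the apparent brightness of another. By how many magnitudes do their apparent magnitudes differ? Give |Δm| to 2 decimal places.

Pogson: Δm = −2.5 log₁₀(ratio) = −2.5 log₁₀(1.46) = −2.5 × 0.1644 = -0.411

|Δm| ≈ 0.41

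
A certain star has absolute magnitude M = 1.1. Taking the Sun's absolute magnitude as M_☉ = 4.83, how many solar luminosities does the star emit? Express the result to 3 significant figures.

L/L_☉ ≈ 31.0

M − M_☉ = 1.1 − 4.83 = -3.730
L/L_☉ = 10^(−0.4 (M − M_☉)) = 10^1.492 = 31.05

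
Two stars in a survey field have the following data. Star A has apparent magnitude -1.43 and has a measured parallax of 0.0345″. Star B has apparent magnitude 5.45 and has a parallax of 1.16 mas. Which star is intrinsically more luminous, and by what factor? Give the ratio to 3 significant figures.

Star B is more luminous, by a factor of 1.57.

Star A: d = 1/p = 1/0.0345″ = 28.99 pc
Star A: M = m − 5 log₁₀ d + 5 = -1.43 − 5·1.4622 + 5 = -3.741
Star B: p = 1.16 mas = 1.16×10^-3″ → d = 1/p = 862.1 pc
Star B: M = m − 5 log₁₀ d + 5 = 5.45 − 5·2.9355 + 5 = -4.228
ΔM = M_A − M_B = -3.741 − (-4.228) = 0.487; smaller M is more luminous → Star B.
L ratio = 10^(0.4 |ΔM|) = 10^0.195 = 1.566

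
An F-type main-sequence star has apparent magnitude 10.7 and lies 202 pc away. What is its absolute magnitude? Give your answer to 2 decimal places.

M ≈ 4.17

5 log₁₀(d/10 pc) = 5 log₁₀(202.0) − 5 = 6.527
M = m − 5 log₁₀(d/10) = 10.7 − 6.527 = 4.173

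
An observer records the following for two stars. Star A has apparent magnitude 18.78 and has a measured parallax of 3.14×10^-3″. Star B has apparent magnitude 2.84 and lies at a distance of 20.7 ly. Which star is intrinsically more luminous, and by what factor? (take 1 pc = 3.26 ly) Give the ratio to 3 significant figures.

Star A: d = 1/p = 1/3.14×10^-3″ = 318.5 pc
Star A: M = m − 5 log₁₀ d + 5 = 18.78 − 5·2.5031 + 5 = 11.265
Star B: d = 20.7 ly / 3.26 = 6.350 pc
Star B: M = m − 5 log₁₀ d + 5 = 2.84 − 5·0.8028 + 5 = 3.826
ΔM = M_A − M_B = 11.265 − (3.826) = 7.438; smaller M is more luminous → Star B.
L ratio = 10^(0.4 |ΔM|) = 10^2.975 = 944.9

Star B is more luminous, by a factor of 945.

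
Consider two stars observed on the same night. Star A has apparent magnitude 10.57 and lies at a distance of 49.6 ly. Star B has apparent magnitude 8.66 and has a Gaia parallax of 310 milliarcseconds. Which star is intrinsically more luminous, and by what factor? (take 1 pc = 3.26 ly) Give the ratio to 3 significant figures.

Star A: d = 49.6 ly / 3.26 = 15.21 pc
Star A: M = m − 5 log₁₀ d + 5 = 10.57 − 5·1.1823 + 5 = 9.659
Star B: p = 310 mas = 0.310″ → d = 1/p = 3.226 pc
Star B: M = m − 5 log₁₀ d + 5 = 8.66 − 5·0.5086 + 5 = 11.117
ΔM = M_A − M_B = 9.659 − (11.117) = -1.458; smaller M is more luminous → Star A.
L ratio = 10^(0.4 |ΔM|) = 10^0.583 = 3.830

Star A is more luminous, by a factor of 3.83.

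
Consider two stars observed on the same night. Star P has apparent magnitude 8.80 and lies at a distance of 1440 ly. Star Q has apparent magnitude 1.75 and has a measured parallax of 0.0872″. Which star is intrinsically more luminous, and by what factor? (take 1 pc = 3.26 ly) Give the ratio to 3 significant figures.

Star P is more luminous, by a factor of 2.25.

Star P: d = 1440 ly / 3.26 = 441.7 pc
Star P: M = m − 5 log₁₀ d + 5 = 8.80 − 5·2.6451 + 5 = 0.574
Star Q: d = 1/p = 1/0.0872″ = 11.47 pc
Star Q: M = m − 5 log₁₀ d + 5 = 1.75 − 5·1.0595 + 5 = 1.453
ΔM = M_P − M_Q = 0.574 − (1.453) = -0.878; smaller M is more luminous → Star P.
L ratio = 10^(0.4 |ΔM|) = 10^0.351 = 2.246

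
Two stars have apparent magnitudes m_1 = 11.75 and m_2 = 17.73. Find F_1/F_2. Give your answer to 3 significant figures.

Magnitude difference = -5.98
Flux ratio = 10^(−0.4 Δm) = 10^(−0.4 × -5.98) = 10^2.392 = 246.6

F_1/F_2 ≈ 247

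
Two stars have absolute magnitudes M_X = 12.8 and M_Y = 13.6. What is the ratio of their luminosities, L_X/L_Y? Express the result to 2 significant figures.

ΔM = M_X − M_Y = -0.8
L_X/L_Y = 10^(−0.4 ΔM) = 10^0.320 = 2.089

L_X/L_Y ≈ 2.1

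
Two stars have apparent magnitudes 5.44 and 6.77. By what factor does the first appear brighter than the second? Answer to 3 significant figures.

3.40

Δm = 5.44 − (6.77) = -1.33
Flux ratio = 10^(−0.4 Δm) = 10^(−0.4 × -1.33) = 10^0.532 = 3.404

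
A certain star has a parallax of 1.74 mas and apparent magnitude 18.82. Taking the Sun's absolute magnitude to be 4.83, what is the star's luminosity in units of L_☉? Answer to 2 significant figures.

L/L_☉ ≈ 8.4×10^-3

d = 1/p = 1000/1.74 mas = 574.7 pc
M = m − 5 log₁₀ d + 5 = 18.82 − 5·2.7595 + 5 = 10.023
M − M_☉ = 10.023 − 4.83 = 5.193
L/L_☉ = 10^(−0.4 × 5.193) = 8.373×10^-3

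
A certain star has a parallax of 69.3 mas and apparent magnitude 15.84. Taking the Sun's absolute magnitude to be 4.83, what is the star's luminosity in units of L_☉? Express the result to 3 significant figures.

L/L_☉ ≈ 8.21×10^-5

d = 1/p = 1000/69.3 mas = 14.43 pc
M = m − 5 log₁₀ d + 5 = 15.84 − 5·1.1593 + 5 = 15.044
M − M_☉ = 15.044 − 4.83 = 10.214
L/L_☉ = 10^(−0.4 × 10.214) = 8.214×10^-5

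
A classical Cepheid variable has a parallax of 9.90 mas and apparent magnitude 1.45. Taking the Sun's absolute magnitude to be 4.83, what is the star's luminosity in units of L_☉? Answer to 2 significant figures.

L/L_☉ ≈ 2300

d = 1/p = 1000/9.90 mas = 101.0 pc
M = m − 5 log₁₀ d + 5 = 1.45 − 5·2.0044 + 5 = -3.572
M − M_☉ = -3.572 − 4.83 = -8.402
L/L_☉ = 10^(−0.4 × -8.402) = 2295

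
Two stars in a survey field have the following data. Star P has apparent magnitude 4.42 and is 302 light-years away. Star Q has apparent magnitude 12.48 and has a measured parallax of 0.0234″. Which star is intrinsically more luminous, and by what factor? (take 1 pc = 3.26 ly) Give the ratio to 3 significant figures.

Star P: d = 302 ly / 3.26 = 92.64 pc
Star P: M = m − 5 log₁₀ d + 5 = 4.42 − 5·1.9668 + 5 = -0.414
Star Q: d = 1/p = 1/0.0234″ = 42.74 pc
Star Q: M = m − 5 log₁₀ d + 5 = 12.48 − 5·1.6308 + 5 = 9.326
ΔM = M_P − M_Q = -0.414 − (9.326) = -9.740; smaller M is more luminous → Star P.
L ratio = 10^(0.4 |ΔM|) = 10^3.896 = 7871

Star P is more luminous, by a factor of 7870.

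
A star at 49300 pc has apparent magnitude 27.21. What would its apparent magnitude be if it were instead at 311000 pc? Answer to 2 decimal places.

Flux ∝ 1/d², so Δm = 5 log₁₀(d₂/d₁) = 5 log₁₀(311000/49300) = 4.000
m₂ = m₁ + Δm = 27.21 + (4.000) = 31.210

m ≈ 31.21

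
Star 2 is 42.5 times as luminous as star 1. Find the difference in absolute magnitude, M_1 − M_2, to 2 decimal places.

M_1 − M_2 ≈ 4.07

Pogson: ΔM = −2.5 log₁₀(ratio) = −2.5 log₁₀(42.5) = −2.5 × 1.6284 = -4.071
Star 2 is brighter so has the smaller magnitude: M_1 − M_2 is positive.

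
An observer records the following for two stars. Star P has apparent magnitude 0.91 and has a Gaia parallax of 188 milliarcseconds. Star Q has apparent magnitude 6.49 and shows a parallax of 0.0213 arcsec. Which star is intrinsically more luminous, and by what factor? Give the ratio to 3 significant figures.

Star P: p = 188 mas = 0.188″ → d = 1/p = 5.319 pc
Star P: M = m − 5 log₁₀ d + 5 = 0.91 − 5·0.7258 + 5 = 2.281
Star Q: d = 1/p = 1/0.0213″ = 46.95 pc
Star Q: M = m − 5 log₁₀ d + 5 = 6.49 − 5·1.6716 + 5 = 3.132
ΔM = M_P − M_Q = 2.281 − (3.132) = -0.851; smaller M is more luminous → Star P.
L ratio = 10^(0.4 |ΔM|) = 10^0.340 = 2.190

Star P is more luminous, by a factor of 2.19.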